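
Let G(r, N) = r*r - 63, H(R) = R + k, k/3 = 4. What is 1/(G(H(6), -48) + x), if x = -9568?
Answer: -1/9307 ≈ -0.00010745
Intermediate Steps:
k = 12 (k = 3*4 = 12)
H(R) = 12 + R (H(R) = R + 12 = 12 + R)
G(r, N) = -63 + r**2 (G(r, N) = r**2 - 63 = -63 + r**2)
1/(G(H(6), -48) + x) = 1/((-63 + (12 + 6)**2) - 9568) = 1/((-63 + 18**2) - 9568) = 1/((-63 + 324) - 9568) = 1/(261 - 9568) = 1/(-9307) = -1/9307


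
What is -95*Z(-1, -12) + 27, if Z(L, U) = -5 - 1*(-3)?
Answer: 217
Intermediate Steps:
Z(L, U) = -2 (Z(L, U) = -5 + 3 = -2)
-95*Z(-1, -12) + 27 = -95*(-2) + 27 = 190 + 27 = 217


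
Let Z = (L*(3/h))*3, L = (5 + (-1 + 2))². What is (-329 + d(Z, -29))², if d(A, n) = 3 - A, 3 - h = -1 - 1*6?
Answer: 3211264/25 ≈ 1.2845e+5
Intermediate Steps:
h = 10 (h = 3 - (-1 - 1*6) = 3 - (-1 - 6) = 3 - 1*(-7) = 3 + 7 = 10)
L = 36 (L = (5 + 1)² = 6² = 36)
Z = 162/5 (Z = (36*(3/10))*3 = (54/5)*3 = 162/5 ≈ 32.400)
(-329 + d(Z, -29))² = (-329 + (3 - 1*162/5))² = (-329 + (3 - 162/5))² = (-329 - 147/5)² = (-1792/5)² = 3211264/25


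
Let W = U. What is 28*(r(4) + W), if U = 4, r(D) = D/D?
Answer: 140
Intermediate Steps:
r(D) = 1
W = 4
28*(r(4) + W) = 28*(1 + 4) = 28*5 = 140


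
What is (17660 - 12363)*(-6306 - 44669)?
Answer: -270014575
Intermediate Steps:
(17660 - 12363)*(-6306 - 44669) = 5297*(-50975) = -270014575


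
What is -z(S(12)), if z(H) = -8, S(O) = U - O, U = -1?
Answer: 8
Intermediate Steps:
S(O) = -1 - O
-z(S(12)) = -1*(-8) = 8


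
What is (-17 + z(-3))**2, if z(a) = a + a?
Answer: 529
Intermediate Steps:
z(a) = 2*a
(-17 + z(-3))**2 = (-17 + 2*(-3))**2 = (-17 - 6)**2 = (-23)**2 = 529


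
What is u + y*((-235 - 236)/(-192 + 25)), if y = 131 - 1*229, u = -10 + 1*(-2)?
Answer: -48162/167 ≈ -288.40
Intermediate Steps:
u = -12 (u = -10 - 2 = -12)
y = -98 (y = 131 - 229 = -98)
u + y*((-235 - 236)/(-192 + 25)) = -12 - 98*(-235 - 236)/(-192 + 25) = -12 - (-46158)/(-167) = -12 - (-46158)*(-1)/167 = -12 - 98*471/167 = -12 - 46158/167 = -48162/167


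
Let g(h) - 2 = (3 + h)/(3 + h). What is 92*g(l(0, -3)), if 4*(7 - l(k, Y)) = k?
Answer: 276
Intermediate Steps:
l(k, Y) = 7 - k/4
g(h) = 3 (g(h) = 2 + (3 + h)/(3 + h) = 2 + 1 = 3)
92*g(l(0, -3)) = 92*3 = 276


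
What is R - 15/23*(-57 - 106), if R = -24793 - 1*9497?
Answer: -786225/23 ≈ -34184.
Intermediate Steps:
R = -34290 (R = -24793 - 9497 = -34290)
R - 15/23*(-57 - 106) = -34290 - 15/23*(-57 - 106) = -34290 - 15*(1/23)*(-163) = -34290 - 15*(-163)/23 = -34290 - 1*(-2445/23) = -34290 + 2445/23 = -786225/23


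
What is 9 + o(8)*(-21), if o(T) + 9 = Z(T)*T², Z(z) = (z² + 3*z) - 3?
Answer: -114042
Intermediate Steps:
Z(z) = -3 + z² + 3*z
o(T) = -9 + T²*(-3 + T² + 3*T) (o(T) = -9 + (-3 + T² + 3*T)*T² = -9 + T²*(-3 + T² + 3*T))
9 + o(8)*(-21) = 9 + (-9 + 8²*(-3 + 8² + 3*8))*(-21) = 9 + (-9 + 64*(-3 + 64 + 24))*(-21) = 9 + (-9 + 64*85)*(-21) = 9 + (-9 + 5440)*(-21) = 9 + 5431*(-21) = 9 - 114051 = -114042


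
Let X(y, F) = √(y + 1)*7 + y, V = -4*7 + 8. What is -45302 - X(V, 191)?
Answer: -45282 - 7*I*√19 ≈ -45282.0 - 30.512*I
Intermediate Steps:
V = -20 (V = -28 + 8 = -20)
X(y, F) = y + 7*√(1 + y) (X(y, F) = √(1 + y)*7 + y = 7*√(1 + y) + y = y + 7*√(1 + y))
-45302 - X(V, 191) = -45302 - (-20 + 7*√(1 - 20)) = -45302 - (-20 + 7*√(-19)) = -45302 - (-20 + 7*(I*√19)) = -45302 - (-20 + 7*I*√19) = -45302 + (20 - 7*I*√19) = -45282 - 7*I*√19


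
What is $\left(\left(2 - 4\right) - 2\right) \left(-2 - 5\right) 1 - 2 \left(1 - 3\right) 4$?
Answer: $44$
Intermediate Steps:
$\left(\left(2 - 4\right) - 2\right) \left(-2 - 5\right) 1 - 2 \left(1 - 3\right) 4 = \left(-2 - 2\right) \left(\left(-7\right) 1\right) - 2 \left(\left(-2\right) 4\right) = \left(-4\right) \left(-7\right) - -16 = 28 + 16 = 44$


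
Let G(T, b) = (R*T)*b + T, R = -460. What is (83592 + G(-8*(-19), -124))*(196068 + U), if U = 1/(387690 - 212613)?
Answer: 300492492261184288/175077 ≈ 1.7163e+12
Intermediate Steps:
G(T, b) = T - 460*T*b (G(T, b) = (-460*T)*b + T = -460*T*b + T = T - 460*T*b)
U = 1/175077 ≈ 5.7118e-6
(83592 + G(-8*(-19), -124))*(196068 + U) = (83592 + (-8*(-19))*(1 - 460*(-124)))*(196068 + 1/175077) = (83592 + 152*(1 + 57040))*(34326997237/175077) = (83592 + 152*57041)*(34326997237/175077) = (83592 + 8670232)*(34326997237/175077) = 8753824*(34326997237/175077) = 300492492261184288/175077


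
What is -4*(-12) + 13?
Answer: 61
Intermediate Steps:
-4*(-12) + 13 = 48 + 13 = 61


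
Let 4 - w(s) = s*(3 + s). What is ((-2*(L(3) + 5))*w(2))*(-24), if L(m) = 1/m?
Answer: -1536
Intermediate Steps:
w(s) = 4 - s*(3 + s)
((-2*(L(3) + 5))*w(2))*(-24) = ((-2*(1/3 + 5))*(4 - 1*2² - 3*2))*(-24) = ((-2*(⅓ + 5))*(4 - 1*4 - 6))*(-24) = ((-2*16/3)*(4 - 4 - 6))*(-24) = -32/3*(-6)*(-24) = 64*(-24) = -1536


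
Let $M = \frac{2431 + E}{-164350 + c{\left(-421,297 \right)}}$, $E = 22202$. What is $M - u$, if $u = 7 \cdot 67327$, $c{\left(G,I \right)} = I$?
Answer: $- \frac{77316398950}{164053} \approx -4.7129 \cdot 10^{5}$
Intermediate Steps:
$u = 471289$
$M = - \frac{24633}{164053}$ ($M = \frac{2431 + 22202}{-164350 + 297} = \frac{24633}{-164053} = 24633 \left(- \frac{1}{164053}\right) = - \frac{24633}{164053} \approx -0.15015$)
$M - u = - \frac{24633}{164053} - 471289 = - \frac{77316398950}{164053}$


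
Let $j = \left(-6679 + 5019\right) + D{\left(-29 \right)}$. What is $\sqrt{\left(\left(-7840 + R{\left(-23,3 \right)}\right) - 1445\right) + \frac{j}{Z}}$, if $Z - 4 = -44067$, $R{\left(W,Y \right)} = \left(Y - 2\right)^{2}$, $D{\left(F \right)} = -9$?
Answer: $\frac{3 i \sqrt{2002806422561}}{44063} \approx 96.353 i$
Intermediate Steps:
$R{\left(W,Y \right)} = \left(-2 + Y\right)^{2}$
$Z = -44063$ ($Z = 4 - 44067 = -44063$)
$j = -1669$ ($j = \left(-6679 + 5019\right) - 9 = -1660 - 9 = -1669$)
$\sqrt{\left(\left(-7840 + R{\left(-23,3 \right)}\right) - 1445\right) + \frac{j}{Z}} = \sqrt{\left(\left(-7840 + \left(-2 + 3\right)^{2}\right) - 1445\right) - \frac{1669}{-44063}} = \sqrt{\left(\left(-7840 + 1^{2}\right) - 1445\right) - - \frac{1669}{44063}} = \sqrt{\left(\left(-7840 + 1\right) - 1445\right) + \frac{1669}{44063}} = \sqrt{\left(-7839 - 1445\right) + \frac{1669}{44063}} = \sqrt{-9284 + \frac{1669}{44063}} = \sqrt{- \frac{409079223}{44063}} = \frac{3 i \sqrt{2002806422561}}{44063}$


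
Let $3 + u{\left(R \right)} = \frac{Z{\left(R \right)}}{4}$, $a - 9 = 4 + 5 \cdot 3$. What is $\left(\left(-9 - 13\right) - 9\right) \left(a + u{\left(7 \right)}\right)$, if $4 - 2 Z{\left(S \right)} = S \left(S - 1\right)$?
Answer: $- \frac{2511}{4} \approx -627.75$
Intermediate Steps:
$Z{\left(S \right)} = 2 - \frac{S \left(-1 + S\right)}{2}$ ($Z{\left(S \right)} = 2 - \frac{S \left(S - 1\right)}{2} = 2 - \frac{S \left(-1 + S\right)}{2}$)
$a = 28$ ($a = 9 + \left(4 + 5 \cdot 3\right) = 9 + \left(4 + 15\right) = 9 + 19 = 28$)
$u{\left(R \right)} = - \frac{5}{2} - \frac{R^{2}}{8} + \frac{R}{8}$ ($u{\left(R \right)} = -3 + \frac{2 + \frac{R}{2} - \frac{R^{2}}{2}}{4} = -3 + \left(2 + \frac{R}{2} - \frac{R^{2}}{2}\right) \frac{1}{4} = -3 + \left(\frac{1}{2} - \frac{R^{2}}{8} + \frac{R}{8}\right) = - \frac{5}{2} - \frac{R^{2}}{8} + \frac{R}{8}$)
$\left(\left(-9 - 13\right) - 9\right) \left(a + u{\left(7 \right)}\right) = \left(\left(-9 - 13\right) - 9\right) \left(28 - \left(\frac{13}{8} + \frac{49}{8}\right)\right) = \left(-22 - 9\right) \left(28 - \frac{31}{4}\right) = - 31 \left(28 - \frac{31}{4}\right) = \left(-31\right) \frac{81}{4} = - \frac{2511}{4}$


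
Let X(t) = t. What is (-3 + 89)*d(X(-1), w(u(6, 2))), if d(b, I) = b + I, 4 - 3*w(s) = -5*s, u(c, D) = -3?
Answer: -1204/3 ≈ -401.33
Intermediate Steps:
w(s) = 4/3 + 5*s/3 (w(s) = 4/3 - (-5)*s/3 = 4/3 + 5*s/3)
d(b, I) = I + b
(-3 + 89)*d(X(-1), w(u(6, 2))) = (-3 + 89)*((4/3 + (5/3)*(-3)) - 1) = 86*((4/3 - 5) - 1) = 86*(-11/3 - 1) = 86*(-14/3) = -1204/3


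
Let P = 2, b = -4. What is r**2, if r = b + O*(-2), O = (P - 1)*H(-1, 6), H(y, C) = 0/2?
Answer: 16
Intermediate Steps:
H(y, C) = 0 (H(y, C) = 0*(1/2) = 0)
O = 0 (O = (2 - 1)*0 = 1*0 = 0)
r = -4 (r = -4 + 0*(-2) = -4 + 0 = -4)
r**2 = (-4)**2 = 16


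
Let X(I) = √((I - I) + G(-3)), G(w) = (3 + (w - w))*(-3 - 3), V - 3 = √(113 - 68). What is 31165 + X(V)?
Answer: 31165 + 3*I*√2 ≈ 31165.0 + 4.2426*I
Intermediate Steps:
V = 3 + 3*√5 (V = 3 + √(113 - 68) = 3 + √45 = 3 + 3*√5 ≈ 9.7082)
G(w) = -18 (G(w) = (3 + 0)*(-6) = 3*(-6) = -18)
X(I) = 3*I*√2 (X(I) = √((I - I) - 18) = √(0 - 18) = √(-18) = 3*I*√2)
31165 + X(V) = 31165 + 3*I*√2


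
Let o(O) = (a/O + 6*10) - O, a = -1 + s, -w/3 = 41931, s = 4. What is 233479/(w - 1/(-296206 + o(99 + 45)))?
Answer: -3320519426201/1789017856719 ≈ -1.8561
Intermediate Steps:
w = -125793 (w = -3*41931 = -125793)
a = 3 (a = -1 + 4 = 3)
o(O) = 60 - O + 3/O (o(O) = (3/O + 6*10) - O = (3/O + 60) - O = (60 + 3/O) - O = 60 - O + 3/O)
233479/(w - 1/(-296206 + o(99 + 45))) = 233479/(-125793 - 1/(-296206 + (60 - (99 + 45) + 3/(99 + 45)))) = 233479/(-125793 - 1/(-296206 + (60 - 1*144 + 3/144))) = 233479/(-125793 - 1/(-296206 + (60 - 144 + 3*(1/144)))) = 233479/(-125793 - 1/(-296206 + (60 - 144 + 1/48))) = 233479/(-125793 - 1/(-296206 - 4031/48)) = 233479/(-125793 - 1/(-14221919/48)) = 233479/(-125793 - 1*(-48/14221919)) = 233479/(-125793 + 48/14221919) = 233479/(-1789017856719/14221919) = 233479*(-14221919/1789017856719) = -3320519426201/1789017856719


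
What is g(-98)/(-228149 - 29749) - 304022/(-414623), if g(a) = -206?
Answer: 39246039047/53465221227 ≈ 0.73405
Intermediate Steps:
g(-98)/(-228149 - 29749) - 304022/(-414623) = -206/(-228149 - 29749) - 304022/(-414623) = -206/(-257898) - 304022*(-1/414623) = -206*(-1/257898) + 304022/414623 = 103/128949 + 304022/414623 = 39246039047/53465221227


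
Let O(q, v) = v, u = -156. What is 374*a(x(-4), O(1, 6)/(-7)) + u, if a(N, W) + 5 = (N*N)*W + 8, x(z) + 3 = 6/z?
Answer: -38679/7 ≈ -5525.6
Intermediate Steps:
x(z) = -3 + 6/z
a(N, W) = 3 + W*N² (a(N, W) = -5 + ((N*N)*W + 8) = -5 + (N²*W + 8) = -5 + (W*N² + 8) = -5 + (8 + W*N²) = 3 + W*N²)
374*a(x(-4), O(1, 6)/(-7)) + u = 374*(3 + (6/(-7))*(-3 + 6/(-4))²) - 156 = 374*(3 + (6*(-⅐))*(-3 + 6*(-¼))²) - 156 = 374*(3 - 6*(-3 - 3/2)²/7) - 156 = 374*(3 - 6*(-9/2)²/7) - 156 = 374*(3 - 6/7*81/4) - 156 = 374*(3 - 243/14) - 156 = 374*(-201/14) - 156 = -37587/7 - 156 = -38679/7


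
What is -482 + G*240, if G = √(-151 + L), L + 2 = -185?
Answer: -482 + 3120*I*√2 ≈ -482.0 + 4412.3*I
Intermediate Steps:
L = -187 (L = -2 - 185 = -187)
G = 13*I*√2 (G = √(-151 - 187) = √(-338) = 13*I*√2 ≈ 18.385*I)
-482 + G*240 = -482 + (13*I*√2)*240 = -482 + 3120*I*√2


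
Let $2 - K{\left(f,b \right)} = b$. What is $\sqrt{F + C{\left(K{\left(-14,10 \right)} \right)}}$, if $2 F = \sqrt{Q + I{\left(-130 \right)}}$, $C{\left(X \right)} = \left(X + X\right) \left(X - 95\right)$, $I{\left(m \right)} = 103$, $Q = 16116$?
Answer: $\frac{\sqrt{6592 + 14 \sqrt{331}}}{2} \approx 41.372$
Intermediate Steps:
$K{\left(f,b \right)} = 2 - b$
$C{\left(X \right)} = 2 X \left(-95 + X\right)$
$F = \frac{7 \sqrt{331}}{2}$ ($F = \frac{\sqrt{16116 + 103}}{2} = \frac{\sqrt{16219}}{2} = \frac{7 \sqrt{331}}{2} \approx 63.677$)
$\sqrt{F + C{\left(K{\left(-14,10 \right)} \right)}} = \sqrt{\frac{7 \sqrt{331}}{2} + 2 \left(2 - 10\right) \left(-95 + \left(2 - 10\right)\right)} = \sqrt{\frac{7 \sqrt{331}}{2} + 2 \left(-8\right) \left(-95 - 8\right)} = \sqrt{\frac{7 \sqrt{331}}{2} + 2 \left(-8\right) \left(-103\right)} = \sqrt{\frac{7 \sqrt{331}}{2} + 1648} = \sqrt{1648 + \frac{7 \sqrt{331}}{2}}$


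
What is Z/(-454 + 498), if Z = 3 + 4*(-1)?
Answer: -1/44 ≈ -0.022727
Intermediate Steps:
Z = -1 (Z = 3 - 4 = -1)
Z/(-454 + 498) = -1/(-454 + 498) = -1/44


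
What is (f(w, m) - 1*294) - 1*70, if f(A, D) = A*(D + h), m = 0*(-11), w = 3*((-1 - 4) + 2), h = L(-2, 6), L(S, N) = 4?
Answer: -400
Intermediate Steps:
h = 4
w = -9 (w = 3*(-5 + 2) = 3*(-3) = -9)
m = 0
f(A, D) = A*(4 + D) (f(A, D) = A*(D + 4) = A*(4 + D))
(f(w, m) - 1*294) - 1*70 = (-9*(4 + 0) - 1*294) - 1*70 = (-9*4 - 294) - 70 = (-36 - 294) - 70 = -330 - 70 = -400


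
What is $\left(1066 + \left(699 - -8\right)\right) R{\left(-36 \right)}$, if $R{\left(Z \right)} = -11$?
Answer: $-19503$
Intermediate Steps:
$\left(1066 + \left(699 - -8\right)\right) R{\left(-36 \right)} = \left(1066 + \left(699 - -8\right)\right) \left(-11\right) = \left(1066 + \left(699 + 8\right)\right) \left(-11\right) = \left(1066 + 707\right) \left(-11\right) = 1773 \left(-11\right) = -19503$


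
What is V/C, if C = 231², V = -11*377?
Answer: -377/4851 ≈ -0.077716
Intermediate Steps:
V = -4147
C = 53361
V/C = -4147/53361 = -4147*1/53361 = -377/4851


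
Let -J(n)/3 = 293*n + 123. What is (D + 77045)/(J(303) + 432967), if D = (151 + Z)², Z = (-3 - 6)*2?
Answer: 94734/166261 ≈ 0.56979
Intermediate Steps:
Z = -18 (Z = -9*2 = -18)
J(n) = -369 - 879*n (J(n) = -3*(293*n + 123) = -3*(123 + 293*n) = -369 - 879*n)
D = 17689 (D = (151 - 18)² = 133² = 17689)
(D + 77045)/(J(303) + 432967) = (17689 + 77045)/((-369 - 879*303) + 432967) = 94734/((-369 - 266337) + 432967) = 94734/(-266706 + 432967) = 94734/166261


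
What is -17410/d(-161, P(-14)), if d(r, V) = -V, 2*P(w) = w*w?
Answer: 8705/49 ≈ 177.65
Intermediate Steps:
P(w) = w**2/2 (P(w) = (w*w)/2 = w**2/2)
-17410/d(-161, P(-14)) = -17410/((-(-14)**2/2)) = -17410/((-196/2)) = -17410/((-1*98)) = -17410/(-98) = -17410*(-1/98) = 8705/49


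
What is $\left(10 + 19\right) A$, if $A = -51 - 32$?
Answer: $-2407$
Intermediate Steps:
$A = -83$
$\left(10 + 19\right) A = \left(10 + 19\right) \left(-83\right) = 29 \left(-83\right) = -2407$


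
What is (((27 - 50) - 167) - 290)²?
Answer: 230400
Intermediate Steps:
(((27 - 50) - 167) - 290)² = ((-23 - 167) - 290)² = (-190 - 290)² = (-480)² = 230400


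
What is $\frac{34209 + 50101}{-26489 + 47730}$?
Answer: $\frac{84310}{21241} \approx 3.9692$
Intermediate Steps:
$\frac{34209 + 50101}{-26489 + 47730} = \frac{84310}{21241}$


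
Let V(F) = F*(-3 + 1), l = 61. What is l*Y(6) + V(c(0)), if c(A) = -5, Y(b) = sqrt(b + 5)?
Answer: 10 + 61*sqrt(11) ≈ 212.31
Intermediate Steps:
Y(b) = sqrt(5 + b)
V(F) = -2*F (V(F) = F*(-2) = -2*F)
l*Y(6) + V(c(0)) = 61*sqrt(5 + 6) - 2*(-5) = 61*sqrt(11) + 10 = 10 + 61*sqrt(11)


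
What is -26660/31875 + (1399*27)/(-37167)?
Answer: -146325773/78979875 ≈ -1.8527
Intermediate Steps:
-26660/31875 + (1399*27)/(-37167) = -26660*1/31875 + 37773*(-1/37167) = -5332/6375 - 12591/12389 = -146325773/78979875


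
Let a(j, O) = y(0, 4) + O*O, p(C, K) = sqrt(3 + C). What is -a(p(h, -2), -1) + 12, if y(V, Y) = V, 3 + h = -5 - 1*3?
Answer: 11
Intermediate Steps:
h = -11 (h = -3 + (-5 - 1*3) = -3 + (-5 - 3) = -3 - 8 = -11)
a(j, O) = O**2 (a(j, O) = 0 + O*O = 0 + O**2 = O**2)
-a(p(h, -2), -1) + 12 = -1*(-1)**2 + 12 = -1*1 + 12 = -1 + 12 = 11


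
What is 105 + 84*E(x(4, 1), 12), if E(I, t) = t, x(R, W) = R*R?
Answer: 1113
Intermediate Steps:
x(R, W) = R²
105 + 84*E(x(4, 1), 12) = 105 + 84*12 = 105 + 1008 = 1113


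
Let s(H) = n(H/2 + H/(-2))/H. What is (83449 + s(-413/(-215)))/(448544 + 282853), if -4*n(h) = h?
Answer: 83449/731397 ≈ 0.11410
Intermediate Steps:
n(h) = -h/4
s(H) = 0 (s(H) = (-(H/2 + H/(-2))/4)/H = (-(H*(½) + H*(-½))/4)/H = (-(H/2 - H/2)/4)/H = (-¼*0)/H = 0/H = 0)
(83449 + s(-413/(-215)))/(448544 + 282853) = (83449 + 0)/(448544 + 282853) = 83449/731397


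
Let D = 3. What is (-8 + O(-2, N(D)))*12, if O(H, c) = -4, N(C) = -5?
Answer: -144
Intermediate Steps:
(-8 + O(-2, N(D)))*12 = (-8 - 4)*12 = -12*12 = -144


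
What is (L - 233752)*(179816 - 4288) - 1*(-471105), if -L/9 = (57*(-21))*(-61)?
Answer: -156378301735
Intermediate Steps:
L = -657153 (L = -9*57*(-21)*(-61) = -(-10773)*(-61) = -9*73017 = -657153)
(L - 233752)*(179816 - 4288) - 1*(-471105) = (-657153 - 233752)*(179816 - 4288) - 1*(-471105) = -890905*175528 + 471105 = -156378772840 + 471105 = -156378301735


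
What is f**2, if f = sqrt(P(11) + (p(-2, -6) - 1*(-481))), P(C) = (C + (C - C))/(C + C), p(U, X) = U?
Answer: 959/2 ≈ 479.50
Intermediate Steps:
P(C) = 1/2 (P(C) = (C + 0)/((2*C)) = C*(1/(2*C)) = 1/2)
f = sqrt(1918)/2 (f = sqrt(1/2 + (-2 - 1*(-481))) = sqrt(1/2 + (-2 + 481)) = sqrt(1/2 + 479) = sqrt(959/2) = sqrt(1918)/2 ≈ 21.897)
f**2 = (sqrt(1918)/2)**2 = 959/2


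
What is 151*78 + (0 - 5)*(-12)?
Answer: 11838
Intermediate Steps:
151*78 + (0 - 5)*(-12) = 11778 - 5*(-12) = 11778 + 60 = 11838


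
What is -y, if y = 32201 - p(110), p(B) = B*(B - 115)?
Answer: -32751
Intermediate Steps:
p(B) = B*(-115 + B)
y = 32751 (y = 32201 - 110*(-115 + 110) = 32201 - 110*(-5) = 32201 - 1*(-550) = 32201 + 550 = 32751)
-y = -1*32751 = -32751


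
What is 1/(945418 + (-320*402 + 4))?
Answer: 1/816782 ≈ 1.2243e-6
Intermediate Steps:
1/(945418 + (-320*402 + 4)) = 1/(945418 + (-128640 + 4)) = 1/(945418 - 128636) = 1/816782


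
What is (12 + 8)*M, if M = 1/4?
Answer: 5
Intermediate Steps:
M = 1/4 ≈ 0.25000
(12 + 8)*M = (12 + 8)*(1/4) = 20*(1/4) = 5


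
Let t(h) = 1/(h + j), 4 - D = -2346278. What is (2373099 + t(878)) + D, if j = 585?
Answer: 6904454404/1463 ≈ 4.7194e+6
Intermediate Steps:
D = 2346282 (D = 4 - 1*(-2346278) = 4 + 2346278 = 2346282)
t(h) = 1/(585 + h) (t(h) = 1/(h + 585) = 1/(585 + h))
(2373099 + t(878)) + D = (2373099 + 1/(585 + 878)) + 2346282 = (2373099 + 1/1463) + 2346282 = 3471843838/1463 + 2346282 = 6904454404/1463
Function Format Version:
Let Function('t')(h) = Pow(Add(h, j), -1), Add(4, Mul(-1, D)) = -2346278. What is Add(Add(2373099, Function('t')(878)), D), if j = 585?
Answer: Rational(6904454404, 1463) ≈ 4.7194e+6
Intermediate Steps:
D = 2346282 (D = Add(4, Mul(-1, -2346278)) = Add(4, 2346278) = 2346282)
Function('t')(h) = Pow(Add(585, h), -1) (Function('t')(h) = Pow(Add(h, 585), -1) = Pow(Add(585, h), -1))
Add(Add(2373099, Function('t')(878)), D) = Add(Add(2373099, Pow(Add(585, 878), -1)), 2346282) = Add(Add(2373099, Pow(1463, -1)), 2346282) = Add(Add(2373099, Rational(1, 1463)), 2346282) = Add(Rational(3471843838, 1463), 2346282) = Rational(6904454404, 1463)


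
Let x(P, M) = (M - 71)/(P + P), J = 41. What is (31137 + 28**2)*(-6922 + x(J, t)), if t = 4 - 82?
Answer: -18123243513/82 ≈ -2.2102e+8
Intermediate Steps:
t = -78
x(P, M) = (-71 + M)/(2*P) (x(P, M) = (-71 + M)/((2*P)) = (-71 + M)*(1/(2*P)) = (-71 + M)/(2*P))
(31137 + 28**2)*(-6922 + x(J, t)) = (31137 + 28**2)*(-6922 + (1/2)*(-71 - 78)/41) = (31137 + 784)*(-6922 + (1/2)*(1/41)*(-149)) = 31921*(-6922 - 149/82) = 31921*(-567753/82) = -18123243513/82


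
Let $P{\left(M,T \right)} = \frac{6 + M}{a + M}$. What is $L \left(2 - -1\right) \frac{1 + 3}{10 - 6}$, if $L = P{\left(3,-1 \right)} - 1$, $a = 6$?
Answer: $0$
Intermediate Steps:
$P{\left(M,T \right)} = 1$ ($P{\left(M,T \right)} = \frac{6 + M}{6 + M} = 1$)
$L = 0$ ($L = 1 - 1 = 0$)
$L \left(2 - -1\right) \frac{1 + 3}{10 - 6} = 0 \left(2 - -1\right) \frac{1 + 3}{10 - 6} = 0 \left(2 + 1\right) \frac{4}{4} = 0 \cdot 3 \cdot 4 \cdot \frac{1}{4} = 0 \cdot 1 = 0$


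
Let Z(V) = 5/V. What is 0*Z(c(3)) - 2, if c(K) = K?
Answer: -2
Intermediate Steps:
0*Z(c(3)) - 2 = 0*(5/3) - 2 = 0 - 2 = -2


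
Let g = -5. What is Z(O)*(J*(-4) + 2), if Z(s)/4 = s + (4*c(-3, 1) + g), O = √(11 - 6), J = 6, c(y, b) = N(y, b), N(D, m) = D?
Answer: 1496 - 88*√5 ≈ 1299.2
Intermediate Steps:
c(y, b) = y
O = √5 ≈ 2.2361
Z(s) = -68 + 4*s (Z(s) = 4*(s + (4*(-3) - 5)) = 4*(s + (-12 - 5)) = 4*(s - 17) = 4*(-17 + s) = -68 + 4*s)
Z(O)*(J*(-4) + 2) = (-68 + 4*√5)*(6*(-4) + 2) = (-68 + 4*√5)*(-24 + 2) = (-68 + 4*√5)*(-22) = 1496 - 88*√5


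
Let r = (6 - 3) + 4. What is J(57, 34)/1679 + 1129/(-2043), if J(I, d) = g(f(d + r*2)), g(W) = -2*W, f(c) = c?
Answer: -2091719/3430197 ≈ -0.60980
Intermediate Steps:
r = 7 (r = 3 + 4 = 7)
J(I, d) = -28 - 2*d (J(I, d) = -2*(d + 7*2) = -2*(d + 14) = -2*(14 + d) = -28 - 2*d)
J(57, 34)/1679 + 1129/(-2043) = (-28 - 2*34)/1679 + 1129/(-2043) = (-28 - 68)*(1/1679) + 1129*(-1/2043) = -96*1/1679 - 1129/2043 = -96/1679 - 1129/2043 = -2091719/3430197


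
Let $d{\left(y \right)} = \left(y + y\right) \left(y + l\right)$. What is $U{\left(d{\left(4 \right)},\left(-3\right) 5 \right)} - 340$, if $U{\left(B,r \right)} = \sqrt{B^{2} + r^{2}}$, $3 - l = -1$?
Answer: $-340 + \sqrt{4321} \approx -274.27$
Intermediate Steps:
$l = 4$ ($l = 3 - -1 = 3 + 1 = 4$)
$d{\left(y \right)} = 2 y \left(4 + y\right)$ ($d{\left(y \right)} = \left(y + y\right) \left(y + 4\right) = 2 y \left(4 + y\right)$)
$U{\left(d{\left(4 \right)},\left(-3\right) 5 \right)} - 340 = \sqrt{\left(2 \cdot 4 \left(4 + 4\right)\right)^{2} + \left(\left(-3\right) 5\right)^{2}} - 340 = \sqrt{\left(2 \cdot 4 \cdot 8\right)^{2} + \left(-15\right)^{2}} - 340 = \sqrt{64^{2} + 225} - 340 = \sqrt{4096 + 225} - 340 = \sqrt{4321} - 340 = -340 + \sqrt{4321}$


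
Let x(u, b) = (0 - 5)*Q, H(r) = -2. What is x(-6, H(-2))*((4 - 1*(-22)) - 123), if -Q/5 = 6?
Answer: -14550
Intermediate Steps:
Q = -30 (Q = -5*6 = -30)
x(u, b) = 150 (x(u, b) = (0 - 5)*(-30) = -5*(-30) = 150)
x(-6, H(-2))*((4 - 1*(-22)) - 123) = 150*((4 - 1*(-22)) - 123) = 150*((4 + 22) - 123) = 150*(26 - 123) = 150*(-97) = -14550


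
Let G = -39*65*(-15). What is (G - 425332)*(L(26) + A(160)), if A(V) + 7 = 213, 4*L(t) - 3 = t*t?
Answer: -582122421/4 ≈ -1.4553e+8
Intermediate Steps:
L(t) = ¾ + t²/4 (L(t) = ¾ + (t*t)/4 = ¾ + t²/4)
G = 38025 (G = -2535*(-15) = 38025)
A(V) = 206 (A(V) = -7 + 213 = 206)
(G - 425332)*(L(26) + A(160)) = (38025 - 425332)*((¾ + (¼)*26²) + 206) = -387307*((¾ + (¼)*676) + 206) = -387307*((¾ + 169) + 206) = -387307*(679/4 + 206) = -387307*1503/4 = -582122421/4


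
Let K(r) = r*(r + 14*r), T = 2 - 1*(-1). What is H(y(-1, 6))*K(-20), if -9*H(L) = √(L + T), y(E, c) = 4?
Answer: -2000*√7/3 ≈ -1763.8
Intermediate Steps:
T = 3 (T = 2 + 1 = 3)
K(r) = 15*r² (K(r) = r*(15*r) = 15*r²)
H(L) = -√(3 + L)/9 (H(L) = -√(L + 3)/9 = -√(3 + L)/9)
H(y(-1, 6))*K(-20) = (-√(3 + 4)/9)*(15*(-20)²) = (-√7/9)*(15*400) = -√7/9*6000 = -2000*√7/3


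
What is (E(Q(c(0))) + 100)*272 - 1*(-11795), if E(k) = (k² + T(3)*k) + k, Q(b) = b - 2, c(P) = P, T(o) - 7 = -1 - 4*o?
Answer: 42803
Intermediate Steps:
T(o) = 6 - 4*o (T(o) = 7 + (-1 - 4*o) = 6 - 4*o)
Q(b) = -2 + b
E(k) = k² - 5*k (E(k) = (k² + (6 - 4*3)*k) + k = (k² + (6 - 12)*k) + k = (k² - 6*k) + k = k² - 5*k)
(E(Q(c(0))) + 100)*272 - 1*(-11795) = ((-2 + 0)*(-5 + (-2 + 0)) + 100)*272 - 1*(-11795) = (-2*(-5 - 2) + 100)*272 + 11795 = (-2*(-7) + 100)*272 + 11795 = (14 + 100)*272 + 11795 = 114*272 + 11795 = 31008 + 11795 = 42803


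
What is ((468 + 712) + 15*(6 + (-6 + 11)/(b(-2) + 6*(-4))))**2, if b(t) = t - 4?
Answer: 6426225/4 ≈ 1.6066e+6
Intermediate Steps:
b(t) = -4 + t
((468 + 712) + 15*(6 + (-6 + 11)/(b(-2) + 6*(-4))))**2 = ((468 + 712) + 15*(6 + (-6 + 11)/((-4 - 2) + 6*(-4))))**2 = (1180 + 15*(6 + 5/(-6 - 24)))**2 = (1180 + 15*(6 + 5/(-30)))**2 = (1180 + 15*(6 + 5*(-1/30)))**2 = (1180 + 15*(6 - 1/6))**2 = (1180 + 15*(35/6))**2 = (1180 + 175/2)**2 = (2535/2)**2 = 6426225/4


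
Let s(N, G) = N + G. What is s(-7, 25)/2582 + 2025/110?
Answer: 523053/28402 ≈ 18.416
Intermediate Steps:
s(N, G) = G + N
s(-7, 25)/2582 + 2025/110 = (25 - 7)/2582 + 2025/110 = 18*(1/2582) + 2025*(1/110) = 9/1291 + 405/22 = 523053/28402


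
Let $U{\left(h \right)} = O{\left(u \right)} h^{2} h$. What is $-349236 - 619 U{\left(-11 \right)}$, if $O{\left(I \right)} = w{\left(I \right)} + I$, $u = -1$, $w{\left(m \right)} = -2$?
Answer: $-2820903$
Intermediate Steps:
$O{\left(I \right)} = -2 + I$
$U{\left(h \right)} = - 3 h^{3}$ ($U{\left(h \right)} = \left(-2 - 1\right) h^{2} h = - 3 h^{2} h = - 3 h^{3}$)
$-349236 - 619 U{\left(-11 \right)} = -349236 - 619 \left(- 3 \left(-11\right)^{3}\right) = -349236 - 619 \left(\left(-3\right) \left(-1331\right)\right) = -349236 - 619 \cdot 3993 = -349236 - 2471667 = -2820903$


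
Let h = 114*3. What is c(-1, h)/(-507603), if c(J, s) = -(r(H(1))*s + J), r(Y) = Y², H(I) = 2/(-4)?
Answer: 169/1015206 ≈ 0.00016647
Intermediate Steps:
H(I) = -½ (H(I) = 2*(-¼) = -½)
h = 342
c(J, s) = -J - s/4 (c(J, s) = -((-½)²*s + J) = -(s/4 + J) = -(J + s/4) = -J - s/4)
c(-1, h)/(-507603) = (-1*(-1) - ¼*342)/(-507603) = (1 - 171/2)*(-1/507603) = -169/2*(-1/507603) = 169/1015206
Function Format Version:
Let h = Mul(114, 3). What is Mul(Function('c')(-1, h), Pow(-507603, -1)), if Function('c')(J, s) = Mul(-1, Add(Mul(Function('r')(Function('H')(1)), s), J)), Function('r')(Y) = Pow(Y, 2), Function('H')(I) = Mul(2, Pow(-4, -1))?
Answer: Rational(169, 1015206) ≈ 0.00016647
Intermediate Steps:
Function('H')(I) = Rational(-1, 2) (Function('H')(I) = Mul(2, Rational(-1, 4)) = Rational(-1, 2))
h = 342
Function('c')(J, s) = Add(Mul(-1, J), Mul(Rational(-1, 4), s)) (Function('c')(J, s) = Mul(-1, Add(Mul(Pow(Rational(-1, 2), 2), s), J)) = Mul(-1, Add(Mul(Rational(1, 4), s), J)) = Mul(-1, Add(J, Mul(Rational(1, 4), s))) = Add(Mul(-1, J), Mul(Rational(-1, 4), s)))
Mul(Function('c')(-1, h), Pow(-507603, -1)) = Mul(Add(Mul(-1, -1), Mul(Rational(-1, 4), 342)), Pow(-507603, -1)) = Mul(Add(1, Rational(-171, 2)), Rational(-1, 507603)) = Mul(Rational(-169, 2), Rational(-1, 507603)) = Rational(169, 1015206)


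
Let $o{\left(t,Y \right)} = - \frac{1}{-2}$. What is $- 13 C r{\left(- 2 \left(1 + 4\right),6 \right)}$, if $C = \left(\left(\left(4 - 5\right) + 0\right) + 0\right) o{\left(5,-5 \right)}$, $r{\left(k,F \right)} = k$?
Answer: $-65$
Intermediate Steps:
$o{\left(t,Y \right)} = \frac{1}{2}$ ($o{\left(t,Y \right)} = \left(-1\right) \left(- \frac{1}{2}\right) = \frac{1}{2}$)
$C = - \frac{1}{2}$ ($C = \left(\left(\left(4 - 5\right) + 0\right) + 0\right) \frac{1}{2} = \left(\left(-1 + 0\right) + 0\right) \frac{1}{2} = \left(-1 + 0\right) \frac{1}{2} = \left(-1\right) \frac{1}{2} = - \frac{1}{2} \approx -0.5$)
$- 13 C r{\left(- 2 \left(1 + 4\right),6 \right)} = \left(-13\right) \left(- \frac{1}{2}\right) \left(- 2 \left(1 + 4\right)\right) = \frac{13 \left(\left(-2\right) 5\right)}{2} = \frac{13}{2} \left(-10\right) = -65$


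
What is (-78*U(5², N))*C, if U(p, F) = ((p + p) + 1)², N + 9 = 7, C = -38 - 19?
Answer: 11564046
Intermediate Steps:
C = -57
N = -2 (N = -9 + 7 = -2)
U(p, F) = (1 + 2*p)² (U(p, F) = (2*p + 1)² = (1 + 2*p)²)
(-78*U(5², N))*C = -78*(1 + 2*5²)²*(-57) = -78*(1 + 2*25)²*(-57) = -78*(1 + 50)²*(-57) = -78*51²*(-57) = -78*2601*(-57) = -202878*(-57) = 11564046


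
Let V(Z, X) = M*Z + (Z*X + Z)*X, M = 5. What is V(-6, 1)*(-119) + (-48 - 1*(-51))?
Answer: 5001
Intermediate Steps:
V(Z, X) = 5*Z + X*(Z + X*Z) (V(Z, X) = 5*Z + (Z*X + Z)*X = 5*Z + (X*Z + Z)*X = 5*Z + (Z + X*Z)*X = 5*Z + X*(Z + X*Z))
V(-6, 1)*(-119) + (-48 - 1*(-51)) = -6*(5 + 1 + 1²)*(-119) + (-48 - 1*(-51)) = -6*(5 + 1 + 1)*(-119) + (-48 + 51) = -6*7*(-119) + 3 = -42*(-119) + 3 = 4998 + 3 = 5001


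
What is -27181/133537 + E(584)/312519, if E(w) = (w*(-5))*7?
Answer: -11224075219/41732849703 ≈ -0.26895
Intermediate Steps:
E(w) = -35*w (E(w) = -5*w*7 = -35*w)
-27181/133537 + E(584)/312519 = -27181/133537 - 35*584/312519 = -27181*1/133537 - 20440*1/312519 = -27181/133537 - 20440/312519 = -11224075219/41732849703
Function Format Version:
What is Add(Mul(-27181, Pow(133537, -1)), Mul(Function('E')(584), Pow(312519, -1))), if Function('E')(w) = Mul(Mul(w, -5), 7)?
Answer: Rational(-11224075219, 41732849703) ≈ -0.26895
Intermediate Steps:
Function('E')(w) = Mul(-35, w) (Function('E')(w) = Mul(Mul(-5, w), 7) = Mul(-35, w))
Add(Mul(-27181, Pow(133537, -1)), Mul(Function('E')(584), Pow(312519, -1))) = Add(Mul(-27181, Pow(133537, -1)), Mul(Mul(-35, 584), Pow(312519, -1))) = Add(Mul(-27181, Rational(1, 133537)), Mul(-20440, Rational(1, 312519))) = Add(Rational(-27181, 133537), Rational(-20440, 312519)) = Rational(-11224075219, 41732849703)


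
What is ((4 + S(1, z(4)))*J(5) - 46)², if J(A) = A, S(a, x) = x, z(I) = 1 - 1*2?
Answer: 961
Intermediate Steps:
z(I) = -1 (z(I) = 1 - 2 = -1)
((4 + S(1, z(4)))*J(5) - 46)² = ((4 - 1)*5 - 46)² = (3*5 - 46)² = (15 - 46)² = (-31)² = 961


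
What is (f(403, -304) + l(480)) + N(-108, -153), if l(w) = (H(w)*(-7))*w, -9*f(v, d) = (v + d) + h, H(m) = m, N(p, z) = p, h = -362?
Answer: -14515909/9 ≈ -1.6129e+6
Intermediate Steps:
f(v, d) = 362/9 - d/9 - v/9 (f(v, d) = -((v + d) - 362)/9 = -((d + v) - 362)/9 = -(-362 + d + v)/9 = 362/9 - d/9 - v/9)
l(w) = -7*w² (l(w) = (w*(-7))*w = (-7*w)*w = -7*w²)
(f(403, -304) + l(480)) + N(-108, -153) = ((362/9 - ⅑*(-304) - ⅑*403) - 7*480²) - 108 = ((362/9 + 304/9 - 403/9) - 7*230400) - 108 = (263/9 - 1612800) - 108 = -14514937/9 - 108 = -14515909/9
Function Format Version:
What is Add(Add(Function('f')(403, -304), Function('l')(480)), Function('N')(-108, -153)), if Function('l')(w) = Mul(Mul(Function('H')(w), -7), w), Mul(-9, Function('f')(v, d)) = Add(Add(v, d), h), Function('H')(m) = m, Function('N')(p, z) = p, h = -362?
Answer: Rational(-14515909, 9) ≈ -1.6129e+6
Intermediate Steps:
Function('f')(v, d) = Add(Rational(362, 9), Mul(Rational(-1, 9), d), Mul(Rational(-1, 9), v)) (Function('f')(v, d) = Mul(Rational(-1, 9), Add(Add(v, d), -362)) = Mul(Rational(-1, 9), Add(Add(d, v), -362)) = Mul(Rational(-1, 9), Add(-362, d, v)) = Add(Rational(362, 9), Mul(Rational(-1, 9), d), Mul(Rational(-1, 9), v)))
Function('l')(w) = Mul(-7, Pow(w, 2)) (Function('l')(w) = Mul(Mul(w, -7), w) = Mul(Mul(-7, w), w) = Mul(-7, Pow(w, 2)))
Add(Add(Function('f')(403, -304), Function('l')(480)), Function('N')(-108, -153)) = Add(Add(Add(Rational(362, 9), Mul(Rational(-1, 9), -304), Mul(Rational(-1, 9), 403)), Mul(-7, Pow(480, 2))), -108) = Add(Add(Add(Rational(362, 9), Rational(304, 9), Rational(-403, 9)), Mul(-7, 230400)), -108) = Add(Add(Rational(263, 9), -1612800), -108) = Add(Rational(-14514937, 9), -108) = Rational(-14515909, 9)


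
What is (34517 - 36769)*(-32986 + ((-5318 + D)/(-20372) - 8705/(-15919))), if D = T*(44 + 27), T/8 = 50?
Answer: 6022755286855598/81075467 ≈ 7.4286e+7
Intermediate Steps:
T = 400 (T = 8*50 = 400)
D = 28400 (D = 400*(44 + 27) = 400*71 = 28400)
(34517 - 36769)*(-32986 + ((-5318 + D)/(-20372) - 8705/(-15919))) = (34517 - 36769)*(-32986 + ((-5318 + 28400)/(-20372) - 8705/(-15919))) = -2252*(-32986 + (23082*(-1/20372) - 8705*(-1/15919))) = -2252*(-32986 + (-11541/10186 + 8705/15919)) = -2252*(-32986 - 95052049/162150934) = -2252*(-5348805760973/162150934) = 6022755286855598/81075467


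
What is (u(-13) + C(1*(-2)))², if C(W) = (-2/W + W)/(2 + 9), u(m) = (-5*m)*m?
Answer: 86415616/121 ≈ 7.1418e+5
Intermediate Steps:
u(m) = -5*m²
C(W) = -2/(11*W) + W/11 (C(W) = (W - 2/W)/11 = (W - 2/W)*(1/11) = -2/(11*W) + W/11)
(u(-13) + C(1*(-2)))² = (-5*(-13)² + (-2 + (1*(-2))²)/(11*((1*(-2)))))² = (-5*169 + (1/11)*(-2 + (-2)²)/(-2))² = (-845 + (1/11)*(-½)*(-2 + 4))² = (-845 + (1/11)*(-½)*2)² = (-845 - 1/11)² = (-9296/11)² = 86415616/121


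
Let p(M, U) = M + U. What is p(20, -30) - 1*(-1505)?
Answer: 1495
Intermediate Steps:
p(20, -30) - 1*(-1505) = (20 - 30) - 1*(-1505) = -10 + 1505 = 1495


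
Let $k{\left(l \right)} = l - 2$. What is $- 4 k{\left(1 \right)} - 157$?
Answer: $-153$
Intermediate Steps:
$k{\left(l \right)} = -2 + l$
$- 4 k{\left(1 \right)} - 157 = - 4 \left(-2 + 1\right) - 157 = \left(-4\right) \left(-1\right) - 157 = 4 - 157 = -153$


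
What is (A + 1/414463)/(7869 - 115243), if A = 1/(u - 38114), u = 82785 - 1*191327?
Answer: 267807/6526565996558272 ≈ 4.1033e-11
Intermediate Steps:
u = -108542 (u = 82785 - 191327 = -108542)
A = -1/146656 (A = 1/(-108542 - 38114) = 1/(-146656) = -1/146656 ≈ -6.8187e-6)
(A + 1/414463)/(7869 - 115243) = (-1/146656 + 1/414463)/(7869 - 115243) = (-1/146656 + 1/414463)/(-107374) = -267807/60783485728*(-1/107374) = 267807/6526565996558272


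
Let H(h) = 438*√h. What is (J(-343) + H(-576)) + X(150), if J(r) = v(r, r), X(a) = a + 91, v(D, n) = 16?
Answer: 257 + 10512*I ≈ 257.0 + 10512.0*I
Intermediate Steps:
X(a) = 91 + a
J(r) = 16
(J(-343) + H(-576)) + X(150) = (16 + 438*√(-576)) + (91 + 150) = (16 + 438*(24*I)) + 241 = (16 + 10512*I) + 241 = 257 + 10512*I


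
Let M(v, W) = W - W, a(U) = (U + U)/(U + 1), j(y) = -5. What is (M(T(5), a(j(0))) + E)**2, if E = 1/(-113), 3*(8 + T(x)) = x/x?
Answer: 1/12769 ≈ 7.8315e-5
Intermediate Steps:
T(x) = -23/3 (T(x) = -8 + (x/x)/3 = -8 + (1/3)*1 = -8 + 1/3 = -23/3)
a(U) = 2*U/(1 + U) (a(U) = (2*U)/(1 + U) = 2*U/(1 + U))
M(v, W) = 0
E = -1/113 ≈ -0.0088496
(M(T(5), a(j(0))) + E)**2 = (0 - 1/113)**2 = (-1/113)**2 = 1/12769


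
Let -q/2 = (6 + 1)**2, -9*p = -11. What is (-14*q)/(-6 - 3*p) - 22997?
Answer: -671029/29 ≈ -23139.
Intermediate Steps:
p = 11/9 (p = -1/9*(-11) = 11/9 ≈ 1.2222)
q = -98 (q = -2*(6 + 1)**2 = -2*7**2 = -2*49 = -98)
(-14*q)/(-6 - 3*p) - 22997 = (-14*(-98))/(-6 - 3*11/9) - 22997 = 1372/(-6 - 11/3) - 22997 = 1372/(-29/3) - 22997 = 1372*(-3/29) - 22997 = -4116/29 - 22997 = -671029/29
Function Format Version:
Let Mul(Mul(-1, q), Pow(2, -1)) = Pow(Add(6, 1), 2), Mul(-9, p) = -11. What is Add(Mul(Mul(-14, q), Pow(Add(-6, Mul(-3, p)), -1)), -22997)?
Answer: Rational(-671029, 29) ≈ -23139.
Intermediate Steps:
p = Rational(11, 9) (p = Mul(Rational(-1, 9), -11) = Rational(11, 9) ≈ 1.2222)
q = -98 (q = Mul(-2, Pow(Add(6, 1), 2)) = Mul(-2, Pow(7, 2)) = Mul(-2, 49) = -98)
Add(Mul(Mul(-14, q), Pow(Add(-6, Mul(-3, p)), -1)), -22997) = Add(Mul(Mul(-14, -98), Pow(Add(-6, Mul(-3, Rational(11, 9))), -1)), -22997) = Add(Mul(1372, Pow(Add(-6, Rational(-11, 3)), -1)), -22997) = Add(Mul(1372, Pow(Rational(-29, 3), -1)), -22997) = Add(Mul(1372, Rational(-3, 29)), -22997) = Add(Rational(-4116, 29), -22997) = Rational(-671029, 29)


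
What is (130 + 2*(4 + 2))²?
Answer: 20164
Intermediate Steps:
(130 + 2*(4 + 2))² = (130 + 2*6)² = (130 + 12)² = 142² = 20164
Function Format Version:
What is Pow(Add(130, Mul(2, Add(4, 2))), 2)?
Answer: 20164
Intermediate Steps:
Pow(Add(130, Mul(2, Add(4, 2))), 2) = Pow(Add(130, Mul(2, 6)), 2) = Pow(Add(130, 12), 2) = Pow(142, 2) = 20164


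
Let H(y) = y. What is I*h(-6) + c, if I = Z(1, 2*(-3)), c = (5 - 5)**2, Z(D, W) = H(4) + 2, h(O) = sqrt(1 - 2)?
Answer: 6*I ≈ 6.0*I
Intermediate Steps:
h(O) = I (h(O) = sqrt(-1) = I)
Z(D, W) = 6 (Z(D, W) = 4 + 2 = 6)
c = 0 (c = 0**2 = 0)
I = 6
I*h(-6) + c = 6*I + 0 = 6*I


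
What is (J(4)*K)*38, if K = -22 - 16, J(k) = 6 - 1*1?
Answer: -7220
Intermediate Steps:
J(k) = 5 (J(k) = 6 - 1 = 5)
K = -38
(J(4)*K)*38 = (5*(-38))*38 = -190*38 = -7220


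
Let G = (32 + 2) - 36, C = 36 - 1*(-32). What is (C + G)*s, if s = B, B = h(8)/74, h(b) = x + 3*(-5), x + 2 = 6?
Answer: -363/37 ≈ -9.8108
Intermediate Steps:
x = 4 (x = -2 + 6 = 4)
C = 68 (C = 36 + 32 = 68)
G = -2 (G = 34 - 36 = -2)
h(b) = -11 (h(b) = 4 + 3*(-5) = 4 - 15 = -11)
B = -11/74 ≈ -0.14865
s = -11/74 ≈ -0.14865
(C + G)*s = (68 - 2)*(-11/74) = 66*(-11/74) = -363/37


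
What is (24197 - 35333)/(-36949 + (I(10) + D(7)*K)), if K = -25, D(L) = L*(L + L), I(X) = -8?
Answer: 11136/39407 ≈ 0.28259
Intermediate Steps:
D(L) = 2*L² (D(L) = L*(2*L) = 2*L²)
(24197 - 35333)/(-36949 + (I(10) + D(7)*K)) = (24197 - 35333)/(-36949 + (-8 + (2*7²)*(-25))) = -11136/(-36949 + (-8 + (2*49)*(-25))) = -11136/(-36949 + (-8 + 98*(-25))) = -11136/(-36949 + (-8 - 2450)) = -11136/(-36949 - 2458) = -11136/(-39407) = -11136*(-1/39407) = 11136/39407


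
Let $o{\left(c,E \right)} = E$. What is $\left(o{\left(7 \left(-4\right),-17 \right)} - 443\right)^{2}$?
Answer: $211600$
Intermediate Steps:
$\left(o{\left(7 \left(-4\right),-17 \right)} - 443\right)^{2} = \left(-17 - 443\right)^{2} = \left(-460\right)^{2} = 211600$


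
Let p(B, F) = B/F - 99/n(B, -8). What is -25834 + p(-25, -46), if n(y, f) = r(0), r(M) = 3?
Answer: -1189857/46 ≈ -25866.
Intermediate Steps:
n(y, f) = 3
p(B, F) = -33 + B/F (p(B, F) = B/F - 99/3 = B/F - 99*1/3 = B/F - 33 = -33 + B/F)
-25834 + p(-25, -46) = -25834 + (-33 - 25/(-46)) = -25834 + (-33 - 25*(-1/46)) = -25834 + (-33 + 25/46) = -25834 - 1493/46 = -1189857/46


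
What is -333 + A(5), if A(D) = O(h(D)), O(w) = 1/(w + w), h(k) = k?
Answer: -3329/10 ≈ -332.90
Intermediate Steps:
O(w) = 1/(2*w)
A(D) = 1/(2*D)
-333 + A(5) = -333 + (½)/5 = -333 + (½)*(⅕) = -333 + ⅒ = -3329/10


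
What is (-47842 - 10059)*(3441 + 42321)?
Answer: -2649665562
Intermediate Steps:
(-47842 - 10059)*(3441 + 42321) = -57901*45762 = -2649665562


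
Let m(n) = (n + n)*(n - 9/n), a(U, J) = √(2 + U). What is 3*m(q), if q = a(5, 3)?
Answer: -12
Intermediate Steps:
q = √7 (q = √(2 + 5) = √7 ≈ 2.6458)
m(n) = 2*n*(n - 9/n) (m(n) = (2*n)*(n - 9/n) = 2*n*(n - 9/n))
3*m(q) = 3*(-18 + 2*(√7)²) = 3*(-18 + 2*7) = 3*(-18 + 14) = 3*(-4) = -12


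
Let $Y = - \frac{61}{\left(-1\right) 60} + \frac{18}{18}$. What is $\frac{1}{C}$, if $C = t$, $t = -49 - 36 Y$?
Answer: $- \frac{5}{608} \approx -0.0082237$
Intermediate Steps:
$Y = \frac{121}{60}$ ($Y = - \frac{61}{-60} + 18 \cdot \frac{1}{18} = \left(-61\right) \left(- \frac{1}{60}\right) + 1 = \frac{61}{60} + 1 = \frac{121}{60} \approx 2.0167$)
$t = - \frac{608}{5}$ ($t = -49 - \frac{363}{5} = - \frac{608}{5} \approx -121.6$)
$C = - \frac{608}{5} \approx -121.6$
$\frac{1}{C} = \frac{1}{- \frac{608}{5}} = - \frac{5}{608}$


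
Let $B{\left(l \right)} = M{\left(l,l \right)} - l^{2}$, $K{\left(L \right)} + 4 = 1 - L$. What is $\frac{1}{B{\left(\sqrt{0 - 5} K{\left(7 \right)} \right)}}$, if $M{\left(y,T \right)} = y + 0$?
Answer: $\frac{1}{501} + \frac{i \sqrt{5}}{25050} \approx 0.001996 + 8.9264 \cdot 10^{-5} i$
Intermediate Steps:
$K{\left(L \right)} = -3 - L$ ($K{\left(L \right)} = -4 - \left(-1 + L\right) = -3 - L$)
$M{\left(y,T \right)} = y$
$B{\left(l \right)} = l - l^{2}$
$\frac{1}{B{\left(\sqrt{0 - 5} K{\left(7 \right)} \right)}} = \frac{1}{\sqrt{0 - 5} \left(-3 - 7\right) \left(1 - \sqrt{0 - 5} \left(-3 - 7\right)\right)} = \frac{1}{\sqrt{-5} \left(-3 - 7\right) \left(1 - \sqrt{-5} \left(-3 - 7\right)\right)} = \frac{1}{i \sqrt{5} \left(-10\right) \left(1 - i \sqrt{5} \left(-10\right)\right)} = \frac{1}{- 10 i \sqrt{5} \left(1 - - 10 i \sqrt{5}\right)} = \frac{1}{- 10 i \sqrt{5} \left(1 + 10 i \sqrt{5}\right)} = \frac{1}{\left(-10\right) i \sqrt{5} \left(1 + 10 i \sqrt{5}\right)} = \frac{i \sqrt{5}}{50 \left(1 + 10 i \sqrt{5}\right)}$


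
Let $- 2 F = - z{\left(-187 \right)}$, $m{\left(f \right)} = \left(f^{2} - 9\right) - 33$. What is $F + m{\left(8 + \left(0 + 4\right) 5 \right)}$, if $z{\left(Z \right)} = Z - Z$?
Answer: $742$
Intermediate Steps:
$z{\left(Z \right)} = 0$
$m{\left(f \right)} = -42 + f^{2}$ ($m{\left(f \right)} = \left(-9 + f^{2}\right) - 33 = -42 + f^{2}$)
$F = 0$ ($F = - \frac{\left(-1\right) 0}{2} = \left(- \frac{1}{2}\right) 0 = 0$)
$F + m{\left(8 + \left(0 + 4\right) 5 \right)} = 0 - \left(42 - \left(8 + \left(0 + 4\right) 5\right)^{2}\right) = 0 - \left(42 - \left(8 + 4 \cdot 5\right)^{2}\right) = 0 - \left(42 - \left(8 + 20\right)^{2}\right) = 0 - \left(42 - 28^{2}\right) = 0 + \left(-42 + 784\right) = 0 + 742 = 742$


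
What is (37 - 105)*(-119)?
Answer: 8092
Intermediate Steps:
(37 - 105)*(-119) = -68*(-119) = 8092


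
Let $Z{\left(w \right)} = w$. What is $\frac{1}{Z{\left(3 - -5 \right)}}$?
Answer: $\frac{1}{8} \approx 0.125$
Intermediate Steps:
$\frac{1}{Z{\left(3 - -5 \right)}} = \frac{1}{3 - -5} = \frac{1}{3 + 5} = \frac{1}{8}$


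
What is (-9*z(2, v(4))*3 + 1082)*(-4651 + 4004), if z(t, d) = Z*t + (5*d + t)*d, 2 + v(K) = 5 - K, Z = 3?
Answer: -542833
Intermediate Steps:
v(K) = 3 - K (v(K) = -2 + (5 - K) = 3 - K)
z(t, d) = 3*t + d*(t + 5*d) (z(t, d) = 3*t + (5*d + t)*d = 3*t + (t + 5*d)*d = 3*t + d*(t + 5*d))
(-9*z(2, v(4))*3 + 1082)*(-4651 + 4004) = (-9*(3*2 + 5*(3 - 1*4)**2 + (3 - 1*4)*2)*3 + 1082)*(-4651 + 4004) = (-9*(6 + 5*(3 - 4)**2 + (3 - 4)*2)*3 + 1082)*(-647) = (-9*(6 + 5*(-1)**2 - 1*2)*3 + 1082)*(-647) = (-9*(6 + 5*1 - 2)*3 + 1082)*(-647) = (-9*(6 + 5 - 2)*3 + 1082)*(-647) = (-9*9*3 + 1082)*(-647) = (-81*3 + 1082)*(-647) = (-243 + 1082)*(-647) = 839*(-647) = -542833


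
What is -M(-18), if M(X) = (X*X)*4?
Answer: -1296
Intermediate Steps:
M(X) = 4*X² (M(X) = X²*4 = 4*X²)
-M(-18) = -4*(-18)² = -4*324 = -1*1296 = -1296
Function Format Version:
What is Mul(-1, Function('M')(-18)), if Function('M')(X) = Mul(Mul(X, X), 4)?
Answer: -1296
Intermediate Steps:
Function('M')(X) = Mul(4, Pow(X, 2)) (Function('M')(X) = Mul(Pow(X, 2), 4) = Mul(4, Pow(X, 2)))
Mul(-1, Function('M')(-18)) = Mul(-1, Mul(4, Pow(-18, 2))) = Mul(-1, Mul(4, 324)) = Mul(-1, 1296) = -1296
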